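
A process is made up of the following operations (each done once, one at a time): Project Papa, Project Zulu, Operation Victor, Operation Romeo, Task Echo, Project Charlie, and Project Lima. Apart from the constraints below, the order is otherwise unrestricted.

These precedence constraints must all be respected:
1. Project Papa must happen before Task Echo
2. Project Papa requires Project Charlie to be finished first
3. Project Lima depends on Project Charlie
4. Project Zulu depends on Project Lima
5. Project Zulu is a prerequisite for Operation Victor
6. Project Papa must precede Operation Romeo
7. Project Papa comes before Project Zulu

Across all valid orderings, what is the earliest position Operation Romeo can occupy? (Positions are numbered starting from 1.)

The operations that are forced before Operation Romeo, directly or transitively, are Project Papa, Project Charlie. That's 2 operations.
With 2 mandatory predecessors, the earliest Operation Romeo can sit is position 2+1 = 3, and placing just those 2 first achieves it.

3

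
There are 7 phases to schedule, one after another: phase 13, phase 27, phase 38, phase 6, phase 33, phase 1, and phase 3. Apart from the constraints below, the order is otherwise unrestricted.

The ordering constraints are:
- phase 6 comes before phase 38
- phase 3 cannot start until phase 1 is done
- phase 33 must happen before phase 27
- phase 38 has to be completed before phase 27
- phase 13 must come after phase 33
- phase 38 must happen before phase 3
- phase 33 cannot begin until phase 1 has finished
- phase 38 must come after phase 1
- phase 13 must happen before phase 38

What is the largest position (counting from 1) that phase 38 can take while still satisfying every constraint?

The phases that are forced after phase 38, directly or by a chain of constraints, are phase 27, phase 3. That's 2 phases.
With 2 mandatory successors out of 7 phases total, the latest slot for phase 38 is 7−2 = 5, and it's reachable by doing all non-successors before phase 38.

5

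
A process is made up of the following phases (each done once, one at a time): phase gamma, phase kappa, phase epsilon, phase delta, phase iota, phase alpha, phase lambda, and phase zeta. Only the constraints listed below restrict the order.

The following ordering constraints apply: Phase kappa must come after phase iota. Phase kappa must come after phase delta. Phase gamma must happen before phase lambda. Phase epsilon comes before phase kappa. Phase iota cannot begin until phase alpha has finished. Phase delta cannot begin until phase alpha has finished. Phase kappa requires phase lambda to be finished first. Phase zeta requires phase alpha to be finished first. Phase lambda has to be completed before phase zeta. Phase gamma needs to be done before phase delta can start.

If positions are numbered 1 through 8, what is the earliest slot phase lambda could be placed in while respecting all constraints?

2

Working backwards through the constraints from phase lambda, its only required predecessor is phase gamma.
With 1 mandatory predecessor, the earliest phase lambda can sit is position 1+1 = 2, and placing just that one first achieves it.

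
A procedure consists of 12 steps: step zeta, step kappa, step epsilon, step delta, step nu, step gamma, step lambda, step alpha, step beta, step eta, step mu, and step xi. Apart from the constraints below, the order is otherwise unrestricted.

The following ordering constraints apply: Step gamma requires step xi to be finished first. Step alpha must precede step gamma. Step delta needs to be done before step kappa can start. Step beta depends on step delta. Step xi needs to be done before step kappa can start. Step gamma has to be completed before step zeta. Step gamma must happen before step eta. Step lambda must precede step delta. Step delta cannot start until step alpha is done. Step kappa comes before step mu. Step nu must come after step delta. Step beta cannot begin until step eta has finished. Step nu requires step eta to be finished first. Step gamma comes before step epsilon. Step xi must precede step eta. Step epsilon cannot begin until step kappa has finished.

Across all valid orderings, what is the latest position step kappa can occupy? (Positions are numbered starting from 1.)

10

Following every chain forward from step kappa, the steps that must come later are step epsilon, step mu — 2 of them.
With 2 mandatory successors out of 12 steps total, the latest slot for step kappa is 12−2 = 10, and it's reachable by doing all non-successors before step kappa.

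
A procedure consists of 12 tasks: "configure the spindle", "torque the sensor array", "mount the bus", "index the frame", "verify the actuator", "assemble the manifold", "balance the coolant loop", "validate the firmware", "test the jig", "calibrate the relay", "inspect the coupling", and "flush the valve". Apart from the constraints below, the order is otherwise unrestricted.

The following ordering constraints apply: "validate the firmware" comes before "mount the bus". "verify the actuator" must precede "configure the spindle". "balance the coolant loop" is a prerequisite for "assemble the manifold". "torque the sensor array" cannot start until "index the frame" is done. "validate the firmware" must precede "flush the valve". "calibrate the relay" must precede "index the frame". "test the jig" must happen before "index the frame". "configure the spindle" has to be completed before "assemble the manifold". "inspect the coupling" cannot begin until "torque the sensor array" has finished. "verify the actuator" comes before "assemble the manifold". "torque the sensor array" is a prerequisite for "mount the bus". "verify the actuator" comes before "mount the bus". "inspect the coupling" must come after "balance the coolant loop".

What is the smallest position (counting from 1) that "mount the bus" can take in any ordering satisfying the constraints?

The tasks that are forced before "mount the bus", directly or transitively, are "torque the sensor array", "index the frame", "verify the actuator", "validate the firmware", "test the jig", "calibrate the relay". That's 6 tasks.
So at minimum 6 tasks come before "mount the bus", putting "mount the bus" no earlier than position 7. That position is achievable by scheduling exactly those predecessors first.

7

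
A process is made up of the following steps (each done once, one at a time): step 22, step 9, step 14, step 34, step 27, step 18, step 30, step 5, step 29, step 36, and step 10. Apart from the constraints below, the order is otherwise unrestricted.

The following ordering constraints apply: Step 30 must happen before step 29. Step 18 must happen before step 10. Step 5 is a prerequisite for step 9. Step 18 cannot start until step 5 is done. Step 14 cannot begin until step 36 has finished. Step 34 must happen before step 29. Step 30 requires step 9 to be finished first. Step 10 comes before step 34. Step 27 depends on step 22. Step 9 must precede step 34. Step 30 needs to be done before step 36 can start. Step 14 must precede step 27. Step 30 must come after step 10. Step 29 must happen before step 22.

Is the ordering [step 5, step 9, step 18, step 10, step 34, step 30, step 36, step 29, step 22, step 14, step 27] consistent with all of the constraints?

Going through the constraints one by one, each required predecessor appears earlier in the sequence than its dependent — e.g. step 9 (position 2) is before step 30 (position 6), as required.

Yes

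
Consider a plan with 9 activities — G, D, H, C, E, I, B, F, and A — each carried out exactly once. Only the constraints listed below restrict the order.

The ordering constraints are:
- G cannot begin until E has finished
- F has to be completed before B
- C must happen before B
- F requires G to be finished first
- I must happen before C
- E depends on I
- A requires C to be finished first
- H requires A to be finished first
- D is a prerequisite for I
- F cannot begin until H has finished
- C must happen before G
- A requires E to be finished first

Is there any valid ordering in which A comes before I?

Following I → C → A, I must precede A in every valid ordering.
Hence A can never be scheduled before I.

No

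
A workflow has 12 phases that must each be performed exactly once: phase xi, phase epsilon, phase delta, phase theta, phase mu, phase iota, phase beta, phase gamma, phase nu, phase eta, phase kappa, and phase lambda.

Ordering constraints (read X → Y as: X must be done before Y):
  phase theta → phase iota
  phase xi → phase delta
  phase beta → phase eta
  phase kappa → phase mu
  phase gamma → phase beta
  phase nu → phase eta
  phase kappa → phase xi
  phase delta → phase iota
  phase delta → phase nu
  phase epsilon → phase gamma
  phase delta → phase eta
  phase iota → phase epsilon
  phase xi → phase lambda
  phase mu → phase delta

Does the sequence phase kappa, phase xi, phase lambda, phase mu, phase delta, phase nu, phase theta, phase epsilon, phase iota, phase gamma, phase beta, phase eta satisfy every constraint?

No

In the proposed order, phase epsilon appears before phase iota.
But one of the constraints requires phase iota before phase epsilon, so this ordering violates it.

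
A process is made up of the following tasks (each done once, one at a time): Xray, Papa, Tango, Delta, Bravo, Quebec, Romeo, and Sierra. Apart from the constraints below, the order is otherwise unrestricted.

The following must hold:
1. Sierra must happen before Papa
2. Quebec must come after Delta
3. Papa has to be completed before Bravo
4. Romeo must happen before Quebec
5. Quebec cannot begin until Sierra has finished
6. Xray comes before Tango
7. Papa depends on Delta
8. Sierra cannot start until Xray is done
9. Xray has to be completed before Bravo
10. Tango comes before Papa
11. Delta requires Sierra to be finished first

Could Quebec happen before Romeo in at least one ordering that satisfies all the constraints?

Following Romeo → Quebec, Romeo must precede Quebec in every valid ordering.
So no valid ordering can have Quebec before Romeo.

No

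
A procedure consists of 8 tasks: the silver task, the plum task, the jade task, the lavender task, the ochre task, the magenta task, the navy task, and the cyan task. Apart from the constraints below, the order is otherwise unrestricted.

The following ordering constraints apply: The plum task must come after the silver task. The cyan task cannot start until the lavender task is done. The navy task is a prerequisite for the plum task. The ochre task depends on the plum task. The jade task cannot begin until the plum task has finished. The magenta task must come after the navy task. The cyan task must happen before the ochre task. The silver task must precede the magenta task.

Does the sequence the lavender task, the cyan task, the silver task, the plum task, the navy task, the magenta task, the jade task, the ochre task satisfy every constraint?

In the proposed order, the plum task appears before the navy task.
That contradicts the constraint that the navy task must precede the plum task.

No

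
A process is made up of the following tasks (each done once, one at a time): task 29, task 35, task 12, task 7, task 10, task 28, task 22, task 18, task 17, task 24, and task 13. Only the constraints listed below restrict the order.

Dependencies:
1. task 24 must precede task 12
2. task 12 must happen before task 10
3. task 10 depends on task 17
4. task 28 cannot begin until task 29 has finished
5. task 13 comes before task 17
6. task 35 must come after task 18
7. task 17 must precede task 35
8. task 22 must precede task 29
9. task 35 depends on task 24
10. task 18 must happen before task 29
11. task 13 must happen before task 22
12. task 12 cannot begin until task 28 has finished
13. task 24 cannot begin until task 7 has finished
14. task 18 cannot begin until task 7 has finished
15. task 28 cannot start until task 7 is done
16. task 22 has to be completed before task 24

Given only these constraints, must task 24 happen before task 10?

Following the dependencies: task 24 → task 12 → task 10.
Hence task 24 necessarily comes before task 10.

Yes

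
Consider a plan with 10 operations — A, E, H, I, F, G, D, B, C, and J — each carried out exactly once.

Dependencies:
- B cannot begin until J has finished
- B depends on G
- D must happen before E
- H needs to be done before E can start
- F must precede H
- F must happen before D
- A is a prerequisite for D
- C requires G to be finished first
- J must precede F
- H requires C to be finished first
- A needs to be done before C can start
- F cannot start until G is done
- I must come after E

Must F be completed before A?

F and A are not related by any chain of constraints.
A valid ordering placing A before F exists, so the answer is no.

No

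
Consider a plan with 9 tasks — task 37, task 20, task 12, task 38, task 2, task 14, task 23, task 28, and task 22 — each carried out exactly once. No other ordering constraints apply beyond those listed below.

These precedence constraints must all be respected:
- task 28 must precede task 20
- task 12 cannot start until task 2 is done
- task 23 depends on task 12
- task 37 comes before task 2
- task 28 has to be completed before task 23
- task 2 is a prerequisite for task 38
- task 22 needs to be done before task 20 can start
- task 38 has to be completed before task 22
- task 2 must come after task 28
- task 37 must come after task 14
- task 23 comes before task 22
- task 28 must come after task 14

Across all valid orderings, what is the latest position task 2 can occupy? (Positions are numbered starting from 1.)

4

The tasks that are forced after task 2, directly or by a chain of constraints, are task 20, task 12, task 38, task 23, task 22. That's 5 tasks.
So at least 5 tasks follow task 2, putting task 2 no later than position 4. That position is achievable by scheduling everything else first.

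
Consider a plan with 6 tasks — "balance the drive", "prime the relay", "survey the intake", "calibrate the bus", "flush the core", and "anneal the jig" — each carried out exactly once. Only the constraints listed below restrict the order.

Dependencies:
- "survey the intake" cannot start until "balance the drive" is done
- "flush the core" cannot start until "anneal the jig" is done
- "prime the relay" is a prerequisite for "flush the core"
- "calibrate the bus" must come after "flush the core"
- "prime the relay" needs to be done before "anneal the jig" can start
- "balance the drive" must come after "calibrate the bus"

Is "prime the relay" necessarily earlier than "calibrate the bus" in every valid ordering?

Yes

There is a constraint chain "prime the relay" → "flush the core" → "calibrate the bus".
That forces "prime the relay" before "calibrate the bus" in every valid schedule.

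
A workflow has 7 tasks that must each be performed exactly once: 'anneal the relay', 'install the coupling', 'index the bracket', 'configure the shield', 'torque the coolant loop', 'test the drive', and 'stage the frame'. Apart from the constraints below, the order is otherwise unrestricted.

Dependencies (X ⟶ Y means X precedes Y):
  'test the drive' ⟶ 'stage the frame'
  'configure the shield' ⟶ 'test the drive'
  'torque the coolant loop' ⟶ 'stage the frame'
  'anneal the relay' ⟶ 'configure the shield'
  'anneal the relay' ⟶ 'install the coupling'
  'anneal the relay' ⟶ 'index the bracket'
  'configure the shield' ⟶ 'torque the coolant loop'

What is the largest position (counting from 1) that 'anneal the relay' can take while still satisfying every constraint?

1

The tasks that are forced after 'anneal the relay', directly or by a chain of constraints, are 'install the coupling', 'index the bracket', 'configure the shield', 'torque the coolant loop', 'test the drive', 'stage the frame'. That's 6 tasks.
With 6 mandatory successors out of 7 tasks total, the latest slot for 'anneal the relay' is 7−6 = 1, and it's reachable by doing all non-successors before 'anneal the relay'.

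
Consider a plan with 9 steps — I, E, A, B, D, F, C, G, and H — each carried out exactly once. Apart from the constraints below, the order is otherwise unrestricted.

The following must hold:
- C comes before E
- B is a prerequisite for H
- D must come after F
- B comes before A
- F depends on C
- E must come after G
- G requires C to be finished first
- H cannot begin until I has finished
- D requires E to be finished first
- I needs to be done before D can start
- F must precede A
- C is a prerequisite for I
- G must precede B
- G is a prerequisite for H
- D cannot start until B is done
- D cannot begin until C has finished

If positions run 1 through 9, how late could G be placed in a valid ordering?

4

Following every chain forward from G, the steps that must come later are E, A, B, D, H — 5 of them.
So at least 5 steps follow G, putting G no later than position 4. That position is achievable by scheduling everything else first.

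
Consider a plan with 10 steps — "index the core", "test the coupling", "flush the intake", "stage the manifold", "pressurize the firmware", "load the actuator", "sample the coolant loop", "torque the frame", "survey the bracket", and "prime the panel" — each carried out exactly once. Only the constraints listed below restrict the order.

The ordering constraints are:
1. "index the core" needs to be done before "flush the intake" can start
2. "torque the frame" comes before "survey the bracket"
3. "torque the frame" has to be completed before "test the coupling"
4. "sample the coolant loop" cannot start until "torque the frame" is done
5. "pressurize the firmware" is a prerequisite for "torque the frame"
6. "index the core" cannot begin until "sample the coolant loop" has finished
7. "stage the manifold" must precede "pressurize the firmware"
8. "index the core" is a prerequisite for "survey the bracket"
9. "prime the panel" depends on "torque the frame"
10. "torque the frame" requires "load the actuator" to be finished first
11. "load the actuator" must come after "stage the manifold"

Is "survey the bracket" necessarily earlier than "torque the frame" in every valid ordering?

No

The constraints actually force "torque the frame" before "survey the bracket" (via "torque the frame" → "survey the bracket"), not the other way around.
So "survey the bracket" does not have to come before "torque the frame" — it cannot.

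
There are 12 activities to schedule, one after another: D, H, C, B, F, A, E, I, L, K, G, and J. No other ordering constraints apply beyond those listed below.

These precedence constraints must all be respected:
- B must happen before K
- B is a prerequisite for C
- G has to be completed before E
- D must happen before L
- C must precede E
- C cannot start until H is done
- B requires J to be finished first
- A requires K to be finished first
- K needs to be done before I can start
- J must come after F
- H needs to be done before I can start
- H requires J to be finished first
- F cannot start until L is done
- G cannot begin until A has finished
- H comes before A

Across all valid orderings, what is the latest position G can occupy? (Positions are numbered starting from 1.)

Following the constraints forward from G, its only required successor is E.
So at least 1 activity follows G, putting G no later than position 11. That position is achievable by scheduling everything else first.

11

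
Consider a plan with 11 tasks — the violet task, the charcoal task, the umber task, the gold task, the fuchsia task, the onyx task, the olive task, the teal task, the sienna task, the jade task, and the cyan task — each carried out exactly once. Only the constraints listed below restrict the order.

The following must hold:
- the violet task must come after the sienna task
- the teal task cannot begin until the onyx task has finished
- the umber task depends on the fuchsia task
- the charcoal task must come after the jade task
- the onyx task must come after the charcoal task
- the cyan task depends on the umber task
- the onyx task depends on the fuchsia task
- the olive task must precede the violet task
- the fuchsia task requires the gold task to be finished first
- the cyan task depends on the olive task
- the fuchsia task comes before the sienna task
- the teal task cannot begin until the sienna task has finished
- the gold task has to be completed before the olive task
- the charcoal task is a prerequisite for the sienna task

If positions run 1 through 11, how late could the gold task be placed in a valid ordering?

3

The tasks that are forced after the gold task, directly or by a chain of constraints, are the violet task, the umber task, the fuchsia task, the onyx task, the olive task, the teal task, the sienna task, the cyan task. That's 8 tasks.
So at least 8 tasks follow the gold task, putting the gold task no later than position 3. That position is achievable by scheduling everything else first.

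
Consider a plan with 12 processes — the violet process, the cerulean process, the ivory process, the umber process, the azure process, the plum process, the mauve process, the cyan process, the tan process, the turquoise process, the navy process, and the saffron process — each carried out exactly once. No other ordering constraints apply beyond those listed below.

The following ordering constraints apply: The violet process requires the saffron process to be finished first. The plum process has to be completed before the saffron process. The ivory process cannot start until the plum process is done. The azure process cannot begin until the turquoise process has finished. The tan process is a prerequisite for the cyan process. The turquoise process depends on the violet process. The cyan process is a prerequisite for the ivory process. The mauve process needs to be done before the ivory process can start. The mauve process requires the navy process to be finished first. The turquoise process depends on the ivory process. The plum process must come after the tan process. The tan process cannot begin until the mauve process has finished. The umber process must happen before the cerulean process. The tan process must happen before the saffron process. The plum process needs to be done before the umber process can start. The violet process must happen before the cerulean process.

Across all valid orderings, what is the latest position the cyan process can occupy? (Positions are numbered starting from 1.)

The processes that are forced after the cyan process, directly or by a chain of constraints, are the ivory process, the azure process, the turquoise process. That's 3 processes.
With 3 mandatory successors out of 12 processes total, the latest slot for the cyan process is 12−3 = 9, and it's reachable by doing all non-successors before the cyan process.

9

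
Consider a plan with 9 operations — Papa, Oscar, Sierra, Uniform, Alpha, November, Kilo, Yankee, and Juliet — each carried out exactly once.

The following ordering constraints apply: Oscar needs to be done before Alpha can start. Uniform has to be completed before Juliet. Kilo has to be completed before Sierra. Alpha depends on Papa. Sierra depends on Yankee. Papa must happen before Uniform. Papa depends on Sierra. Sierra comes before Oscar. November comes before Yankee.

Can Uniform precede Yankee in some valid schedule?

Following Yankee → Sierra → Papa → Uniform, Yankee must precede Uniform in every valid ordering.
Hence Uniform can never be scheduled before Yankee.

No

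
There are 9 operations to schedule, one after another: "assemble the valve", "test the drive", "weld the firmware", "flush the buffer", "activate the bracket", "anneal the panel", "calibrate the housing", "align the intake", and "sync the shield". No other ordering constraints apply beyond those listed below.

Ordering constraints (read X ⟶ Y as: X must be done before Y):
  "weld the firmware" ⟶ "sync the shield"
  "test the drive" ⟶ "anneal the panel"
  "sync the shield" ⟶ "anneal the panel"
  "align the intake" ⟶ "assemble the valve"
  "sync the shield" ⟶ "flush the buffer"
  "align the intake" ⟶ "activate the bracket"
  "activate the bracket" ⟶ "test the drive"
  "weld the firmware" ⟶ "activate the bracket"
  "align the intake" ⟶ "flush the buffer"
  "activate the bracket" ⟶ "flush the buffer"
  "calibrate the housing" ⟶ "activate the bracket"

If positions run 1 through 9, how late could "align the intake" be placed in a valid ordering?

Following every chain forward from "align the intake", the operations that must come later are "assemble the valve", "test the drive", "flush the buffer", "activate the bracket", "anneal the panel" — 5 of them.
So at least 5 operations follow "align the intake", putting "align the intake" no later than position 4. That position is achievable by scheduling everything else first.

4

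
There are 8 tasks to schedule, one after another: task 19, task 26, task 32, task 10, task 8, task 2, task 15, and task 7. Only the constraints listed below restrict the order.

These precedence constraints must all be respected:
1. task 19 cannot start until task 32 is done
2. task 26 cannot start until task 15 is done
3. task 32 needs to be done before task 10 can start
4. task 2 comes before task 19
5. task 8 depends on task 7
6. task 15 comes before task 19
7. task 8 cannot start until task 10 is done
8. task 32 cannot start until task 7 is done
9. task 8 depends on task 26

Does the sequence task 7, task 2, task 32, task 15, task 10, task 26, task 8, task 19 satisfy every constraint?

Checking each listed constraint against this order: for instance, task 2 is in position 2 and task 19 in position 8, so that constraint holds — and the remaining constraints check out the same way.

Yes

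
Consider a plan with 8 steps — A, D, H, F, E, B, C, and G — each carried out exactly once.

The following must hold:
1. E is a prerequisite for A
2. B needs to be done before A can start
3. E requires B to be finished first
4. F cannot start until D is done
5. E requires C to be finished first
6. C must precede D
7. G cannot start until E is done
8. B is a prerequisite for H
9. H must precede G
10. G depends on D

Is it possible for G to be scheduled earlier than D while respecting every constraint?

The constraints give a chain D → G, which forces D before G.
So no valid ordering can have G before D.

No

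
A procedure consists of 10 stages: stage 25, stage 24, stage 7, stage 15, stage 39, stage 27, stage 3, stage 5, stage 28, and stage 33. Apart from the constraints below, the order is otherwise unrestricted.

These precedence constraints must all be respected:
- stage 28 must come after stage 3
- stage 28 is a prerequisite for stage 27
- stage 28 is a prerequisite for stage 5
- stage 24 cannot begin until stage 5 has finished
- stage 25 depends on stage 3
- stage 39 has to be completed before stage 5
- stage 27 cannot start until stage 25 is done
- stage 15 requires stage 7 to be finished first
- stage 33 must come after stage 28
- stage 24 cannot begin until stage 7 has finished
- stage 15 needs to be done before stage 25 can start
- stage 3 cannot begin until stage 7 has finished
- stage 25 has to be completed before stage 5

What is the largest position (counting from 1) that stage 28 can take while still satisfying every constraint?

Following every chain forward from stage 28, the stages that must come later are stage 24, stage 27, stage 5, stage 33 — 4 of them.
With 4 mandatory successors out of 10 stages total, the latest slot for stage 28 is 10−4 = 6, and it's reachable by doing all non-successors before stage 28.

6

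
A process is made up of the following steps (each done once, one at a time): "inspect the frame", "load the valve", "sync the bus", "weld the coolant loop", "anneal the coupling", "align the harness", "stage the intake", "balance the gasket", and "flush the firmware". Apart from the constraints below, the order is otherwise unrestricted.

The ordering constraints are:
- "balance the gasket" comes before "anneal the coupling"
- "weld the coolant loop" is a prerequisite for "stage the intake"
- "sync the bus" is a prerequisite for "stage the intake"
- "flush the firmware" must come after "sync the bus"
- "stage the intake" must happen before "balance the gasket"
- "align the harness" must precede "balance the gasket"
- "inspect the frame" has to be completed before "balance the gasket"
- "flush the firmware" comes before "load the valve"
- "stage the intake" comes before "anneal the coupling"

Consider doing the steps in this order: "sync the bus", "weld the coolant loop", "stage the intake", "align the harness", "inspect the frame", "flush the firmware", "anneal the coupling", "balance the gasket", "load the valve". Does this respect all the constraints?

No

In the proposed order, "anneal the coupling" appears before "balance the gasket".
But one of the constraints requires "balance the gasket" before "anneal the coupling", so this ordering violates it.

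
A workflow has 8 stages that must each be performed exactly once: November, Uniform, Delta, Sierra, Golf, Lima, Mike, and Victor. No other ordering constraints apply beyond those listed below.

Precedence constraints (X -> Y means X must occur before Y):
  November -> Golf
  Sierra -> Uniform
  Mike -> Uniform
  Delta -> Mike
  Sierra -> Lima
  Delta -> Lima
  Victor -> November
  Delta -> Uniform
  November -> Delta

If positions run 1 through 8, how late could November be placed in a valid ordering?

3

Every stage that must follow November has to come after it. Tracing all chains starting from November, those stages are: Uniform, Delta, Golf, Lima, Mike — 5 in total.
So at least 5 stages follow November, putting November no later than position 3. That position is achievable by scheduling everything else first.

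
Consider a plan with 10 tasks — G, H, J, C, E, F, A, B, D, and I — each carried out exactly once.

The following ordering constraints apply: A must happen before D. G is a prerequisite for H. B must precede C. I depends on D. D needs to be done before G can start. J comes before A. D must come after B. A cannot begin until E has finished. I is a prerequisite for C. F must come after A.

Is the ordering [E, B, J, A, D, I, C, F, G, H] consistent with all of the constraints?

Going through the constraints one by one, each required predecessor appears earlier in the sequence than its dependent — e.g. B (position 2) is before C (position 7), as required.

Yes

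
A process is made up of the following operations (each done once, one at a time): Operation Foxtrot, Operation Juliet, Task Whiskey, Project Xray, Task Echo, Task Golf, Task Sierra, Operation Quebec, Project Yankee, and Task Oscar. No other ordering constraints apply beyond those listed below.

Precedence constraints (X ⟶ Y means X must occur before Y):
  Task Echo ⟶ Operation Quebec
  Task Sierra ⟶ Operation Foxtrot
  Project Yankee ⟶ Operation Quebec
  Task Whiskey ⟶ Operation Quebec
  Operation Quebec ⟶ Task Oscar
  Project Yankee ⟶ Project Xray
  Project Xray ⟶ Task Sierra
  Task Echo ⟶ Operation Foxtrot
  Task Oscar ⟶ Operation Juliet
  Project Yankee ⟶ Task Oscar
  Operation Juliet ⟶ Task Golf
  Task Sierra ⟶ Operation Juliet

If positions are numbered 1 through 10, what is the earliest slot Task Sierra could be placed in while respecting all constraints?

Working backwards through the constraints from Task Sierra, its full set of required predecessors is Project Xray, Project Yankee — 2 of them.
So at minimum 2 operations come before Task Sierra, putting Task Sierra no earlier than position 3. That position is achievable by scheduling exactly those predecessors first.

3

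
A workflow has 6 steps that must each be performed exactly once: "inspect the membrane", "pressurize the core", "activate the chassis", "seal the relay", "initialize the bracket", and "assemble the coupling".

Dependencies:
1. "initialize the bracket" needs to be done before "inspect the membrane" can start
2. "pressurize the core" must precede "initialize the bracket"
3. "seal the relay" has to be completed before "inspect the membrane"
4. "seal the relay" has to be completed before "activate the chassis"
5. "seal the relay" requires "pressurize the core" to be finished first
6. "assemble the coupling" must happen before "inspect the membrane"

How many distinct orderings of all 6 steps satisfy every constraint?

23

2 steps have no prerequisites ("pressurize the core", "assemble the coupling"), so any of them could come first.
Counting all ways to extend the partial order to a total order gives 23.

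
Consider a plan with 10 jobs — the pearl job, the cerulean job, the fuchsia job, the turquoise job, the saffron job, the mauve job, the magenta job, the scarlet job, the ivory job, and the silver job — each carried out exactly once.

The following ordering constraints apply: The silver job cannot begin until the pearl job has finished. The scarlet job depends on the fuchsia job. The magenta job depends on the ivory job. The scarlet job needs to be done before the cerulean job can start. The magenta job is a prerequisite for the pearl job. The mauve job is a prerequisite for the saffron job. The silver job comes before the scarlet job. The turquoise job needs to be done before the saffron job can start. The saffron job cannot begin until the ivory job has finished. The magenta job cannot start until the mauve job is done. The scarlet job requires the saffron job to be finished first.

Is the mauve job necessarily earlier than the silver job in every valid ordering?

Yes

There is a constraint chain the mauve job → the magenta job → the pearl job → the silver job.
Hence the mauve job necessarily comes before the silver job.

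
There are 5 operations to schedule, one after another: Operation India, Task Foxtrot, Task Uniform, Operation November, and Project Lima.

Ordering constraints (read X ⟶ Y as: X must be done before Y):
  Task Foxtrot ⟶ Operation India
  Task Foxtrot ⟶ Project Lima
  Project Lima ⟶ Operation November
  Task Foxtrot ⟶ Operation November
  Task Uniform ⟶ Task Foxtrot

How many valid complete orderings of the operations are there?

Only Task Uniform has no prerequisites, so it must go first.
Enumerating by repeatedly choosing an available operation (one whose prerequisites are all placed) gives 3 distinct complete orderings.

3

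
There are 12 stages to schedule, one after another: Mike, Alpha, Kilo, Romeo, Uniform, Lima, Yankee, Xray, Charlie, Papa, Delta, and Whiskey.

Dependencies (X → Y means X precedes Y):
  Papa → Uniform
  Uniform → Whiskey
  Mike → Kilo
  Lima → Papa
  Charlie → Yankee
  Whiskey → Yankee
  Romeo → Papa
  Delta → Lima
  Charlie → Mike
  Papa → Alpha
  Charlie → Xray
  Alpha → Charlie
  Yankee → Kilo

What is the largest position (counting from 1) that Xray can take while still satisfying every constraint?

Xray has no required successors, so nothing stops it from going last (position 12).

12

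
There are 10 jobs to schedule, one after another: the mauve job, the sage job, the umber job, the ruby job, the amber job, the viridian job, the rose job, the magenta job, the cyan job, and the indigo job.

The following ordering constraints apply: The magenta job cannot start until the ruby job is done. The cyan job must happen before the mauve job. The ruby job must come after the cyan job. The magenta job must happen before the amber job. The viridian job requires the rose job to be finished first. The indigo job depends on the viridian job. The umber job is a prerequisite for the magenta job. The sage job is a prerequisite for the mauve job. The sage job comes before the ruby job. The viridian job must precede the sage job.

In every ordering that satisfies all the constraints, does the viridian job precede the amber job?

Chaining the stated constraints: the viridian job → the sage job → the ruby job → the magenta job → the amber job.
Hence the viridian job necessarily comes before the amber job.

Yes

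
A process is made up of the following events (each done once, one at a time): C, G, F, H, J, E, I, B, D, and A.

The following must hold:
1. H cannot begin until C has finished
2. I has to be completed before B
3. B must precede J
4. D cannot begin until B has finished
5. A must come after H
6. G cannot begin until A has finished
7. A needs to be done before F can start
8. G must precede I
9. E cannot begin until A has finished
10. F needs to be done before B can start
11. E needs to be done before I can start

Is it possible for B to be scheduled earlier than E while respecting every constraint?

Following E → I → B, E must precede B in every valid ordering.
Hence B can never be scheduled before E.

No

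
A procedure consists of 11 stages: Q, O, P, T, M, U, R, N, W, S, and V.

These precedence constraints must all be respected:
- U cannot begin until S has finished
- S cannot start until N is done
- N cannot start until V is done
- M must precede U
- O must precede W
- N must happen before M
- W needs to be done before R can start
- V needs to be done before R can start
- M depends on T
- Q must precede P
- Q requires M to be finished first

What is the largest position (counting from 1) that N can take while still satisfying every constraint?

6

Following every chain forward from N, the stages that must come later are Q, P, M, U, S — 5 of them.
With 5 mandatory successors out of 11 stages total, the latest slot for N is 11−5 = 6, and it's reachable by doing all non-successors before N.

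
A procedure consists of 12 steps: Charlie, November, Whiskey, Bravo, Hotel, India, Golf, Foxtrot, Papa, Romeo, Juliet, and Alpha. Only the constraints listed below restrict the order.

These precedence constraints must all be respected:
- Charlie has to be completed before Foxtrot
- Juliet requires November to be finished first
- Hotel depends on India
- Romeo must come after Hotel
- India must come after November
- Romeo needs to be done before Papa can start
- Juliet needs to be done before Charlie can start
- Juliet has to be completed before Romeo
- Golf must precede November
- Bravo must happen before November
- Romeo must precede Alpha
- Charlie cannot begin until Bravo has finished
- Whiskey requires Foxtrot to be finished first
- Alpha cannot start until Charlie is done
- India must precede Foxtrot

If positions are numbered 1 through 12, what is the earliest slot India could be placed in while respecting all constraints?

4

Every step that must precede India has to come before it. Tracing all chains that end at India, those steps are: November, Bravo, Golf — 3 in total.
With 3 mandatory predecessors, the earliest India can sit is position 3+1 = 4, and placing just those 3 first achieves it.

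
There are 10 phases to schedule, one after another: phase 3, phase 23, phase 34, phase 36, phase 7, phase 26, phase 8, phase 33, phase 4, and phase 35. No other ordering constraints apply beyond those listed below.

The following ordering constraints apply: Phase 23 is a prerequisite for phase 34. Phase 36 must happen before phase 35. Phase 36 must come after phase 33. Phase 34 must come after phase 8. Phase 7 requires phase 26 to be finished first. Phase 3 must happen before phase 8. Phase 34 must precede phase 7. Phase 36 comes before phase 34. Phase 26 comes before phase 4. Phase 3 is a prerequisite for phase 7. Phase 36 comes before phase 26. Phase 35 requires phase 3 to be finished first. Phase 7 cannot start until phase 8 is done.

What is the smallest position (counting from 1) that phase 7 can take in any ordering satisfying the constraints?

8

Working backwards through the constraints from phase 7, its full set of required predecessors is phase 3, phase 23, phase 34, phase 36, phase 26, phase 8, phase 33 — 7 of them.
With 7 mandatory predecessors, the earliest phase 7 can sit is position 7+1 = 8, and placing just those 7 first achieves it.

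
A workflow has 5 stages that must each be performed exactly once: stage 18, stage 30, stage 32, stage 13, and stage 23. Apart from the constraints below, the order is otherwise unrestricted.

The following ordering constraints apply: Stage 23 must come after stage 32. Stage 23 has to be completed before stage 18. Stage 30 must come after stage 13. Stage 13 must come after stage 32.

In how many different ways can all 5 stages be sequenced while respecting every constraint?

6

Stage 32 is the only stage with nothing required before it, so every ordering starts there.
Systematically extending each partial ordering one stage at a time and counting, there are 6 complete orderings.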